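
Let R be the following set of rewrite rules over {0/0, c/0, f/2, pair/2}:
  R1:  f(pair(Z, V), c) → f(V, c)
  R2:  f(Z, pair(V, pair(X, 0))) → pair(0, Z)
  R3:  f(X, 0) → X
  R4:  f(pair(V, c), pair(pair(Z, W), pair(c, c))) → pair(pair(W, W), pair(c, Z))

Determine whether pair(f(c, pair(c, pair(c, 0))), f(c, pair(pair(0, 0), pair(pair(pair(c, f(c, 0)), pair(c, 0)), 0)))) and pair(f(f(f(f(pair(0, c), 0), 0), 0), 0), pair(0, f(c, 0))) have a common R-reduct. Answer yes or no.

yes — NF(t₁) = pair(pair(0, c), pair(0, c)), NF(t₂) = pair(pair(0, c), pair(0, c))

Reduce t₁ = pair(f(c, pair(c, pair(c, 0))), f(c, pair(pair(0, 0), pair(pair(pair(c, f(c, 0)), pair(c, 0)), 0)))):
1. pair(f(c, pair(c, pair(c, 0))), f(c, pair(pair(0, 0), pair(pair(pair(c, f(c, 0)), pair(c, 0)), 0))))  →  pair(pair(0, c), f(c, pair(pair(0, 0), pair(pair(pair(c, f(c, 0)), pair(c, 0)), 0))))   [R2 at 1]
2. pair(pair(0, c), f(c, pair(pair(0, 0), pair(pair(pair(c, f(c, 0)), pair(c, 0)), 0))))  →  pair(pair(0, c), pair(0, c))   [R2 at 2]

Reduce t₂ = pair(f(f(f(f(pair(0, c), 0), 0), 0), 0), pair(0, f(c, 0))):
1. pair(f(f(f(f(pair(0, c), 0), 0), 0), 0), pair(0, f(c, 0)))  →  pair(f(f(f(pair(0, c), 0), 0), 0), pair(0, f(c, 0)))   [R3 at 1]
2. pair(f(f(f(pair(0, c), 0), 0), 0), pair(0, f(c, 0)))  →  pair(f(f(pair(0, c), 0), 0), pair(0, f(c, 0)))   [R3 at 1]
3. pair(f(f(pair(0, c), 0), 0), pair(0, f(c, 0)))  →  pair(f(pair(0, c), 0), pair(0, f(c, 0)))   [R3 at 1]
4. pair(f(pair(0, c), 0), pair(0, f(c, 0)))  →  pair(pair(0, c), pair(0, f(c, 0)))   [R3 at 1]
5. pair(pair(0, c), pair(0, f(c, 0)))  →  pair(pair(0, c), pair(0, c))   [R3 at 2.2]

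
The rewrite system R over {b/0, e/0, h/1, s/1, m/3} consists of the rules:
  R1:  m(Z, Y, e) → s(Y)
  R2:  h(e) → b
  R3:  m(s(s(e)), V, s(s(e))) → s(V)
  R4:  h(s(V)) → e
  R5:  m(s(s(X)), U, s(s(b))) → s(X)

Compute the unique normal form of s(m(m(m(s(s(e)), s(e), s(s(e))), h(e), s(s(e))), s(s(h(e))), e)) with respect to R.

s(s(s(s(b))))

1. s(m(m(m(s(s(e)), s(e), s(s(e))), h(e), s(s(e))), s(s(h(e))), e))  →  s(s(s(s(h(e)))))   [R1 at 1]
2. s(s(s(s(h(e)))))  →  s(s(s(s(b))))   [R2 at 1.1.1.1]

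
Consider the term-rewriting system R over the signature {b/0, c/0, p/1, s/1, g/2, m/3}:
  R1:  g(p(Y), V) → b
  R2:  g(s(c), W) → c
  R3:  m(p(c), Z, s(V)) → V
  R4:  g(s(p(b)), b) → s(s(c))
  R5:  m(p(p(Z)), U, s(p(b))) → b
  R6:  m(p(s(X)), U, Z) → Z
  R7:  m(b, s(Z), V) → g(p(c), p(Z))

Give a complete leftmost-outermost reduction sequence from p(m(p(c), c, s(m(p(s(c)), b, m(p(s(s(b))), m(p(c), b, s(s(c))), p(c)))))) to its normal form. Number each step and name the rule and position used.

1. p(m(p(c), c, s(m(p(s(c)), b, m(p(s(s(b))), m(p(c), b, s(s(c))), p(c))))))  →  p(m(p(s(c)), b, m(p(s(s(b))), m(p(c), b, s(s(c))), p(c))))   [R3 at 1]
2. p(m(p(s(c)), b, m(p(s(s(b))), m(p(c), b, s(s(c))), p(c))))  →  p(m(p(s(s(b))), m(p(c), b, s(s(c))), p(c)))   [R6 at 1]
3. p(m(p(s(s(b))), m(p(c), b, s(s(c))), p(c)))  →  p(p(c))   [R6 at 1]

p(p(c))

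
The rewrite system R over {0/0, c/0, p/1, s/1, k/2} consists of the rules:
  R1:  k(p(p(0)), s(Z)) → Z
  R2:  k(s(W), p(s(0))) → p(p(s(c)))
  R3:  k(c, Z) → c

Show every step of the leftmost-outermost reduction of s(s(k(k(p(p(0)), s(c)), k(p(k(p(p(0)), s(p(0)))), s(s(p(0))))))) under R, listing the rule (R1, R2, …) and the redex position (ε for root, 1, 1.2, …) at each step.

s(s(c))

1. s(s(k(k(p(p(0)), s(c)), k(p(k(p(p(0)), s(p(0)))), s(s(p(0)))))))  →  s(s(k(c, k(p(k(p(p(0)), s(p(0)))), s(s(p(0)))))))   [R1 at 1.1.1]
2. s(s(k(c, k(p(k(p(p(0)), s(p(0)))), s(s(p(0)))))))  →  s(s(c))   [R3 at 1.1]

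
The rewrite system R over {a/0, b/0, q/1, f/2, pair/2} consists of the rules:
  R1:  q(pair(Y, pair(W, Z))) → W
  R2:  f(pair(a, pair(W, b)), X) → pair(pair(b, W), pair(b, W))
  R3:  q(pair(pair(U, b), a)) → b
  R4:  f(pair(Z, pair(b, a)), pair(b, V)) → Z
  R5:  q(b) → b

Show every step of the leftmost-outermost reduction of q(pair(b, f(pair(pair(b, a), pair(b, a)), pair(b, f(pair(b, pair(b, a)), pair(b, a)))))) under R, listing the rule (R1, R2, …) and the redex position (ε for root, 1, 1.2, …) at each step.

b

1. q(pair(b, f(pair(pair(b, a), pair(b, a)), pair(b, f(pair(b, pair(b, a)), pair(b, a))))))  →  q(pair(b, pair(b, a)))   [R4 at 1.2]
2. q(pair(b, pair(b, a)))  →  b   [R1 at ε]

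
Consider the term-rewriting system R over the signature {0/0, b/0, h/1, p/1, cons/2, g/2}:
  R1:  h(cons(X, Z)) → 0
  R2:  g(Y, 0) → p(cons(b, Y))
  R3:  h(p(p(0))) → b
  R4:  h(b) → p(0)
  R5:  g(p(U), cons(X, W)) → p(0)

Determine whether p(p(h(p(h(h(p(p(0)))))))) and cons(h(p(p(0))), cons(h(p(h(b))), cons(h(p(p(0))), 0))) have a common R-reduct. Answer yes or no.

Reduce t₁ = p(p(h(p(h(h(p(p(0)))))))):
1. p(p(h(p(h(h(p(p(0))))))))  →  p(p(h(p(h(b)))))   [R3 at 1.1.1.1.1]
2. p(p(h(p(h(b)))))  →  p(p(h(p(p(0)))))   [R4 at 1.1.1.1]
3. p(p(h(p(p(0)))))  →  p(p(b))   [R3 at 1.1]

Reduce t₂ = cons(h(p(p(0))), cons(h(p(h(b))), cons(h(p(p(0))), 0))):
1. cons(h(p(p(0))), cons(h(p(h(b))), cons(h(p(p(0))), 0)))  →  cons(b, cons(h(p(h(b))), cons(h(p(p(0))), 0)))   [R3 at 1]
2. cons(b, cons(h(p(h(b))), cons(h(p(p(0))), 0)))  →  cons(b, cons(h(p(p(0))), cons(h(p(p(0))), 0)))   [R4 at 2.1.1.1]
3. cons(b, cons(h(p(p(0))), cons(h(p(p(0))), 0)))  →  cons(b, cons(b, cons(h(p(p(0))), 0)))   [R3 at 2.1]
4. cons(b, cons(b, cons(h(p(p(0))), 0)))  →  cons(b, cons(b, cons(b, 0)))   [R3 at 2.2.1]

no — NF(t₁) = p(p(b)), NF(t₂) = cons(b, cons(b, cons(b, 0)))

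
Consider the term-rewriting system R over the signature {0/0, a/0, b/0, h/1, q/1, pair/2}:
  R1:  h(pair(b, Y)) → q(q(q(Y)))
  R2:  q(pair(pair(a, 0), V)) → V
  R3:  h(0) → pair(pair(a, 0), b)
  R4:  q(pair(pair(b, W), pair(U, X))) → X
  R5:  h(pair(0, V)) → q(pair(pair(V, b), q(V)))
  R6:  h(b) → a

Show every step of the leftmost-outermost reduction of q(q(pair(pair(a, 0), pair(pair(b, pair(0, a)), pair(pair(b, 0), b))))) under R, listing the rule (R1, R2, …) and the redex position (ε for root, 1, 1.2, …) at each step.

b

1. q(q(pair(pair(a, 0), pair(pair(b, pair(0, a)), pair(pair(b, 0), b)))))  →  q(pair(pair(b, pair(0, a)), pair(pair(b, 0), b)))   [R2 at 1]
2. q(pair(pair(b, pair(0, a)), pair(pair(b, 0), b)))  →  b   [R4 at ε]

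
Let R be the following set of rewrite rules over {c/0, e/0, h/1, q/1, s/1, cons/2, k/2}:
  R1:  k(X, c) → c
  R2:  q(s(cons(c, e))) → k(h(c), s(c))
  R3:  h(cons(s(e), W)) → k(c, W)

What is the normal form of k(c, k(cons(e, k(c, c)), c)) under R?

c

1. k(c, k(cons(e, k(c, c)), c))  →  k(c, c)   [R1 at 2]
2. k(c, c)  →  c   [R1 at ε]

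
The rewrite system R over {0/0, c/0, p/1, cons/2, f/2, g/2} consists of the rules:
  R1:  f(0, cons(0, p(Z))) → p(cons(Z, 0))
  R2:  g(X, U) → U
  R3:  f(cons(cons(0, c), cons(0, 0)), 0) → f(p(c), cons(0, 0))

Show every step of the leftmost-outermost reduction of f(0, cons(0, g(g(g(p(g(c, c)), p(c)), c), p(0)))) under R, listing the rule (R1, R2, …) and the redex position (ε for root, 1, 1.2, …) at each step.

1. f(0, cons(0, g(g(g(p(g(c, c)), p(c)), c), p(0))))  →  f(0, cons(0, p(0)))   [R2 at 2.2]
2. f(0, cons(0, p(0)))  →  p(cons(0, 0))   [R1 at ε]

p(cons(0, 0))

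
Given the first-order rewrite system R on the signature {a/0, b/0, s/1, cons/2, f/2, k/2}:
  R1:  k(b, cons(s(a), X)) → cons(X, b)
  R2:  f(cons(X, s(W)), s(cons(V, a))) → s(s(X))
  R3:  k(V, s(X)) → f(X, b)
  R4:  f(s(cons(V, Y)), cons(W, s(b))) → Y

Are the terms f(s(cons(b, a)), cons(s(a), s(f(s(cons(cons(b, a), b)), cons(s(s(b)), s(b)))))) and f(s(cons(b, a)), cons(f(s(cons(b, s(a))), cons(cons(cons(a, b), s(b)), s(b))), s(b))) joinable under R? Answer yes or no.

yes — NF(t₁) = a, NF(t₂) = a

Reduce t₁ = f(s(cons(b, a)), cons(s(a), s(f(s(cons(cons(b, a), b)), cons(s(s(b)), s(b)))))):
1. f(s(cons(b, a)), cons(s(a), s(f(s(cons(cons(b, a), b)), cons(s(s(b)), s(b))))))  →  f(s(cons(b, a)), cons(s(a), s(b)))   [R4 at 2.2.1]
2. f(s(cons(b, a)), cons(s(a), s(b)))  →  a   [R4 at ε]

Reduce t₂ = f(s(cons(b, a)), cons(f(s(cons(b, s(a))), cons(cons(cons(a, b), s(b)), s(b))), s(b))):
1. f(s(cons(b, a)), cons(f(s(cons(b, s(a))), cons(cons(cons(a, b), s(b)), s(b))), s(b)))  →  a   [R4 at ε]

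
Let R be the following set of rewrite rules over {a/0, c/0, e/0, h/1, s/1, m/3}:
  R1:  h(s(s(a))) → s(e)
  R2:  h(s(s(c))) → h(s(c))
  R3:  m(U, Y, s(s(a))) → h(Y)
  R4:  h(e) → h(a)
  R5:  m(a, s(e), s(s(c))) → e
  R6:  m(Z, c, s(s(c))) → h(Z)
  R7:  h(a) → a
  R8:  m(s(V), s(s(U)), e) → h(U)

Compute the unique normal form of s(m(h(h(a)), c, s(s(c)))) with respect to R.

1. s(m(h(h(a)), c, s(s(c))))  →  s(h(h(h(a))))   [R6 at 1]
2. s(h(h(h(a))))  →  s(h(h(a)))   [R7 at 1.1.1]
3. s(h(h(a)))  →  s(h(a))   [R7 at 1.1]
4. s(h(a))  →  s(a)   [R7 at 1]

s(a)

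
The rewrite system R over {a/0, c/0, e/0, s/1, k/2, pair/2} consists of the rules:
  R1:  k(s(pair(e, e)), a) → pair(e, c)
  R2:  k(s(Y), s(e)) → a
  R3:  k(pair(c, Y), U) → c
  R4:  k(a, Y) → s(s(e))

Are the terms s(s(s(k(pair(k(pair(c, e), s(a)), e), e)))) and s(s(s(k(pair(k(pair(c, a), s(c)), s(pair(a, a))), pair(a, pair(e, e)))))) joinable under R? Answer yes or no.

yes — NF(t₁) = s(s(s(c))), NF(t₂) = s(s(s(c)))

Reduce t₁ = s(s(s(k(pair(k(pair(c, e), s(a)), e), e)))):
1. s(s(s(k(pair(k(pair(c, e), s(a)), e), e))))  →  s(s(s(k(pair(c, e), e))))   [R3 at 1.1.1.1.1]
2. s(s(s(k(pair(c, e), e))))  →  s(s(s(c)))   [R3 at 1.1.1]

Reduce t₂ = s(s(s(k(pair(k(pair(c, a), s(c)), s(pair(a, a))), pair(a, pair(e, e)))))):
1. s(s(s(k(pair(k(pair(c, a), s(c)), s(pair(a, a))), pair(a, pair(e, e))))))  →  s(s(s(k(pair(c, s(pair(a, a))), pair(a, pair(e, e))))))   [R3 at 1.1.1.1.1]
2. s(s(s(k(pair(c, s(pair(a, a))), pair(a, pair(e, e))))))  →  s(s(s(c)))   [R3 at 1.1.1]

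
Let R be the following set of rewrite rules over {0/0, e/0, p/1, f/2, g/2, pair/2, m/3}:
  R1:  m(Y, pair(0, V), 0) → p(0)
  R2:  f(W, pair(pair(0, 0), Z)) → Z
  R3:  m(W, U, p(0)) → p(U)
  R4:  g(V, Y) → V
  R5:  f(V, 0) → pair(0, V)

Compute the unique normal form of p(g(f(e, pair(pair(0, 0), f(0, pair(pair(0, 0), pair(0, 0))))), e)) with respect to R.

1. p(g(f(e, pair(pair(0, 0), f(0, pair(pair(0, 0), pair(0, 0))))), e))  →  p(f(e, pair(pair(0, 0), f(0, pair(pair(0, 0), pair(0, 0))))))   [R4 at 1]
2. p(f(e, pair(pair(0, 0), f(0, pair(pair(0, 0), pair(0, 0))))))  →  p(f(0, pair(pair(0, 0), pair(0, 0))))   [R2 at 1]
3. p(f(0, pair(pair(0, 0), pair(0, 0))))  →  p(pair(0, 0))   [R2 at 1]

p(pair(0, 0))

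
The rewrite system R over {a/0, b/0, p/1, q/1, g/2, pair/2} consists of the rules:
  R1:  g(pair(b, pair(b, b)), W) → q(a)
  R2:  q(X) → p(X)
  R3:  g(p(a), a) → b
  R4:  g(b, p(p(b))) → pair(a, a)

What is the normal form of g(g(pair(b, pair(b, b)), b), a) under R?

1. g(g(pair(b, pair(b, b)), b), a)  →  g(q(a), a)   [R1 at 1]
2. g(q(a), a)  →  g(p(a), a)   [R2 at 1]
3. g(p(a), a)  →  b   [R3 at ε]

b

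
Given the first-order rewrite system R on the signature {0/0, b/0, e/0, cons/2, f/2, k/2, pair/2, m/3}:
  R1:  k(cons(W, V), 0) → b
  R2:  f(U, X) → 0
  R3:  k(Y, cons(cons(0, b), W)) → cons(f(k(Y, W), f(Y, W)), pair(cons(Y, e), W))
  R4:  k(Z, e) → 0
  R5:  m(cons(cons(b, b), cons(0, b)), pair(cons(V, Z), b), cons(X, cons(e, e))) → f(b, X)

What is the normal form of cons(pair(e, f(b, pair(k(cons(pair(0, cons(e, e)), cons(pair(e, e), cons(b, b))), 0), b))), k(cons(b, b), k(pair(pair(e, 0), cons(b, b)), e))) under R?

cons(pair(e, 0), b)

1. cons(pair(e, f(b, pair(k(cons(pair(0, cons(e, e)), cons(pair(e, e), cons(b, b))), 0), b))), k(cons(b, b), k(pair(pair(e, 0), cons(b, b)), e)))  →  cons(pair(e, 0), k(cons(b, b), k(pair(pair(e, 0), cons(b, b)), e)))   [R2 at 1.2]
2. cons(pair(e, 0), k(cons(b, b), k(pair(pair(e, 0), cons(b, b)), e)))  →  cons(pair(e, 0), k(cons(b, b), 0))   [R4 at 2.2]
3. cons(pair(e, 0), k(cons(b, b), 0))  →  cons(pair(e, 0), b)   [R1 at 2]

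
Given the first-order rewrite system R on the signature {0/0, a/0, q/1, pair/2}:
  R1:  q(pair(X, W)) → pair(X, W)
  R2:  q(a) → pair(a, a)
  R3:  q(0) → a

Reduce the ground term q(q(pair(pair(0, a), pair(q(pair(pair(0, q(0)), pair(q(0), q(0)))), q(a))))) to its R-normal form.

1. q(q(pair(pair(0, a), pair(q(pair(pair(0, q(0)), pair(q(0), q(0)))), q(a)))))  →  q(pair(pair(0, a), pair(q(pair(pair(0, q(0)), pair(q(0), q(0)))), q(a))))   [R1 at 1]
2. q(pair(pair(0, a), pair(q(pair(pair(0, q(0)), pair(q(0), q(0)))), q(a))))  →  pair(pair(0, a), pair(q(pair(pair(0, q(0)), pair(q(0), q(0)))), q(a)))   [R1 at ε]
3. pair(pair(0, a), pair(q(pair(pair(0, q(0)), pair(q(0), q(0)))), q(a)))  →  pair(pair(0, a), pair(pair(pair(0, q(0)), pair(q(0), q(0))), q(a)))   [R1 at 2.1]
4. pair(pair(0, a), pair(pair(pair(0, q(0)), pair(q(0), q(0))), q(a)))  →  pair(pair(0, a), pair(pair(pair(0, a), pair(q(0), q(0))), q(a)))   [R3 at 2.1.1.2]
5. pair(pair(0, a), pair(pair(pair(0, a), pair(q(0), q(0))), q(a)))  →  pair(pair(0, a), pair(pair(pair(0, a), pair(a, q(0))), q(a)))   [R3 at 2.1.2.1]
6. pair(pair(0, a), pair(pair(pair(0, a), pair(a, q(0))), q(a)))  →  pair(pair(0, a), pair(pair(pair(0, a), pair(a, a)), q(a)))   [R3 at 2.1.2.2]
7. pair(pair(0, a), pair(pair(pair(0, a), pair(a, a)), q(a)))  →  pair(pair(0, a), pair(pair(pair(0, a), pair(a, a)), pair(a, a)))   [R2 at 2.2]

pair(pair(0, a), pair(pair(pair(0, a), pair(a, a)), pair(a, a)))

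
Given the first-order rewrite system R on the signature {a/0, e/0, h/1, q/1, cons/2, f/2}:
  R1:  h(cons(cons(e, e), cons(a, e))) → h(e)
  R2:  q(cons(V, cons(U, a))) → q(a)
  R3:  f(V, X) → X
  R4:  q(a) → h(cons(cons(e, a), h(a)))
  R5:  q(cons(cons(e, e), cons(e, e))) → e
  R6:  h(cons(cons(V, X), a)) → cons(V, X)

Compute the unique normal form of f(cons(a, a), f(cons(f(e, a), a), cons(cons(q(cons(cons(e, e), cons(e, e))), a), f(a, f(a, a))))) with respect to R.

1. f(cons(a, a), f(cons(f(e, a), a), cons(cons(q(cons(cons(e, e), cons(e, e))), a), f(a, f(a, a)))))  →  f(cons(f(e, a), a), cons(cons(q(cons(cons(e, e), cons(e, e))), a), f(a, f(a, a))))   [R3 at ε]
2. f(cons(f(e, a), a), cons(cons(q(cons(cons(e, e), cons(e, e))), a), f(a, f(a, a))))  →  cons(cons(q(cons(cons(e, e), cons(e, e))), a), f(a, f(a, a)))   [R3 at ε]
3. cons(cons(q(cons(cons(e, e), cons(e, e))), a), f(a, f(a, a)))  →  cons(cons(e, a), f(a, f(a, a)))   [R5 at 1.1]
4. cons(cons(e, a), f(a, f(a, a)))  →  cons(cons(e, a), f(a, a))   [R3 at 2]
5. cons(cons(e, a), f(a, a))  →  cons(cons(e, a), a)   [R3 at 2]

cons(cons(e, a), a)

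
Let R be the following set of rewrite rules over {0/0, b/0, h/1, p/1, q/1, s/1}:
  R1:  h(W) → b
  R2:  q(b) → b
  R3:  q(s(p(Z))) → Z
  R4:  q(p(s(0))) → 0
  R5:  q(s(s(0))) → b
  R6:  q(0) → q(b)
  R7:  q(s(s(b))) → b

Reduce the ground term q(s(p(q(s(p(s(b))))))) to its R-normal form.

s(b)

1. q(s(p(q(s(p(s(b)))))))  →  q(s(p(s(b))))   [R3 at ε]
2. q(s(p(s(b))))  →  s(b)   [R3 at ε]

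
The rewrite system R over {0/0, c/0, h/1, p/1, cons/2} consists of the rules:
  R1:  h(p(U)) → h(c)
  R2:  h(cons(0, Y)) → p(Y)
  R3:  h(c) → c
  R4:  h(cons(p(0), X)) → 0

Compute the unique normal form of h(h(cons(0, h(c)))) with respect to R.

c

1. h(h(cons(0, h(c))))  →  h(p(h(c)))   [R2 at 1]
2. h(p(h(c)))  →  h(c)   [R1 at ε]
3. h(c)  →  c   [R3 at ε]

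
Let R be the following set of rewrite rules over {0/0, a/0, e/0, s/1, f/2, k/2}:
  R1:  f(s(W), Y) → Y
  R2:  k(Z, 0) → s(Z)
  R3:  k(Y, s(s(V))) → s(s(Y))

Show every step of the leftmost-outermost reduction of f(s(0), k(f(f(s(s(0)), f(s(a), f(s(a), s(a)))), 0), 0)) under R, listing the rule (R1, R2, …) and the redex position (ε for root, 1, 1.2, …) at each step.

s(0)

1. f(s(0), k(f(f(s(s(0)), f(s(a), f(s(a), s(a)))), 0), 0))  →  k(f(f(s(s(0)), f(s(a), f(s(a), s(a)))), 0), 0)   [R1 at ε]
2. k(f(f(s(s(0)), f(s(a), f(s(a), s(a)))), 0), 0)  →  s(f(f(s(s(0)), f(s(a), f(s(a), s(a)))), 0))   [R2 at ε]
3. s(f(f(s(s(0)), f(s(a), f(s(a), s(a)))), 0))  →  s(f(f(s(a), f(s(a), s(a))), 0))   [R1 at 1.1]
4. s(f(f(s(a), f(s(a), s(a))), 0))  →  s(f(f(s(a), s(a)), 0))   [R1 at 1.1]
5. s(f(f(s(a), s(a)), 0))  →  s(f(s(a), 0))   [R1 at 1.1]
6. s(f(s(a), 0))  →  s(0)   [R1 at 1]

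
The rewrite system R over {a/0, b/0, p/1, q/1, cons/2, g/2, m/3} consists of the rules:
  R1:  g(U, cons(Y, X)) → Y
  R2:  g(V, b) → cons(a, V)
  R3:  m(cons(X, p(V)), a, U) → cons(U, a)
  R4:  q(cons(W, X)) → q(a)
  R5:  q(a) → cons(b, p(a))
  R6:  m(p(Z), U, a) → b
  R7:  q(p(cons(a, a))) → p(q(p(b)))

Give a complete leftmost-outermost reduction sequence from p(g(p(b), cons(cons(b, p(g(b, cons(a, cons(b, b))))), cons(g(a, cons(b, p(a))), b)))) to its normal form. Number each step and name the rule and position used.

1. p(g(p(b), cons(cons(b, p(g(b, cons(a, cons(b, b))))), cons(g(a, cons(b, p(a))), b))))  →  p(cons(b, p(g(b, cons(a, cons(b, b))))))   [R1 at 1]
2. p(cons(b, p(g(b, cons(a, cons(b, b))))))  →  p(cons(b, p(a)))   [R1 at 1.2.1]

p(cons(b, p(a)))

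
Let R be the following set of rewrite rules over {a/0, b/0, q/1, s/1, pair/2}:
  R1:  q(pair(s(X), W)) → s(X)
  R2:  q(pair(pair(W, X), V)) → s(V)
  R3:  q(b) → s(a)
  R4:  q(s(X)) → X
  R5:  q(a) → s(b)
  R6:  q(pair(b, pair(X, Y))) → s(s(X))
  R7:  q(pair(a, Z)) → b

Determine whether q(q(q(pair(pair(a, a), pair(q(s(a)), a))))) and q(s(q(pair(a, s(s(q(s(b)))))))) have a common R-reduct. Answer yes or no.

yes — NF(t₁) = b, NF(t₂) = b

Reduce t₁ = q(q(q(pair(pair(a, a), pair(q(s(a)), a))))):
1. q(q(q(pair(pair(a, a), pair(q(s(a)), a)))))  →  q(q(s(pair(q(s(a)), a))))   [R2 at 1.1]
2. q(q(s(pair(q(s(a)), a))))  →  q(pair(q(s(a)), a))   [R4 at 1]
3. q(pair(q(s(a)), a))  →  q(pair(a, a))   [R4 at 1.1]
4. q(pair(a, a))  →  b   [R7 at ε]

Reduce t₂ = q(s(q(pair(a, s(s(q(s(b)))))))):
1. q(s(q(pair(a, s(s(q(s(b))))))))  →  q(pair(a, s(s(q(s(b))))))   [R4 at ε]
2. q(pair(a, s(s(q(s(b))))))  →  b   [R7 at ε]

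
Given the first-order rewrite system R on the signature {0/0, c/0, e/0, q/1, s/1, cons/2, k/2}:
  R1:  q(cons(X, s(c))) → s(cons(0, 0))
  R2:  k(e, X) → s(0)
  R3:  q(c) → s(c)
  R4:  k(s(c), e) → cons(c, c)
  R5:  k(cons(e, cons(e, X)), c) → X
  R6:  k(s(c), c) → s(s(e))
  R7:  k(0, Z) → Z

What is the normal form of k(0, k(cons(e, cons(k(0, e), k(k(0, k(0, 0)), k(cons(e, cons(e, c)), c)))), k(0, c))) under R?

1. k(0, k(cons(e, cons(k(0, e), k(k(0, k(0, 0)), k(cons(e, cons(e, c)), c)))), k(0, c)))  →  k(cons(e, cons(k(0, e), k(k(0, k(0, 0)), k(cons(e, cons(e, c)), c)))), k(0, c))   [R7 at ε]
2. k(cons(e, cons(k(0, e), k(k(0, k(0, 0)), k(cons(e, cons(e, c)), c)))), k(0, c))  →  k(cons(e, cons(e, k(k(0, k(0, 0)), k(cons(e, cons(e, c)), c)))), k(0, c))   [R7 at 1.2.1]
3. k(cons(e, cons(e, k(k(0, k(0, 0)), k(cons(e, cons(e, c)), c)))), k(0, c))  →  k(cons(e, cons(e, k(k(0, 0), k(cons(e, cons(e, c)), c)))), k(0, c))   [R7 at 1.2.2.1]
4. k(cons(e, cons(e, k(k(0, 0), k(cons(e, cons(e, c)), c)))), k(0, c))  →  k(cons(e, cons(e, k(0, k(cons(e, cons(e, c)), c)))), k(0, c))   [R7 at 1.2.2.1]
5. k(cons(e, cons(e, k(0, k(cons(e, cons(e, c)), c)))), k(0, c))  →  k(cons(e, cons(e, k(cons(e, cons(e, c)), c))), k(0, c))   [R7 at 1.2.2]
6. k(cons(e, cons(e, k(cons(e, cons(e, c)), c))), k(0, c))  →  k(cons(e, cons(e, c)), k(0, c))   [R5 at 1.2.2]
7. k(cons(e, cons(e, c)), k(0, c))  →  k(cons(e, cons(e, c)), c)   [R7 at 2]
8. k(cons(e, cons(e, c)), c)  →  c   [R5 at ε]

c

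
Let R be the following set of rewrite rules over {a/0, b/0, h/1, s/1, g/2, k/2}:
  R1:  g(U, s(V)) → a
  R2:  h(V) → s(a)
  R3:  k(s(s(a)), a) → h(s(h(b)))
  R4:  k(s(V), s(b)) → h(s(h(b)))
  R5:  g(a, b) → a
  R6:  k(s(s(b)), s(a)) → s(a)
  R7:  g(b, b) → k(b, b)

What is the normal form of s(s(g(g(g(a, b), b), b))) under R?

1. s(s(g(g(g(a, b), b), b)))  →  s(s(g(g(a, b), b)))   [R5 at 1.1.1.1]
2. s(s(g(g(a, b), b)))  →  s(s(g(a, b)))   [R5 at 1.1.1]
3. s(s(g(a, b)))  →  s(s(a))   [R5 at 1.1]

s(s(a))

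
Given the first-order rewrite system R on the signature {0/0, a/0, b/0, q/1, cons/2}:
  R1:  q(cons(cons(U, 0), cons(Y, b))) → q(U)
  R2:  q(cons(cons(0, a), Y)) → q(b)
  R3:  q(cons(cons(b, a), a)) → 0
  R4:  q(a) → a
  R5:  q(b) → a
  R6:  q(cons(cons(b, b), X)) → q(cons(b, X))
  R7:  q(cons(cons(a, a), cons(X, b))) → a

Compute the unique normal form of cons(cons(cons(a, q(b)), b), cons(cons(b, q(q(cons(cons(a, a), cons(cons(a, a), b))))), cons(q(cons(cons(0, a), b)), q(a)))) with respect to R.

1. cons(cons(cons(a, q(b)), b), cons(cons(b, q(q(cons(cons(a, a), cons(cons(a, a), b))))), cons(q(cons(cons(0, a), b)), q(a))))  →  cons(cons(cons(a, a), b), cons(cons(b, q(q(cons(cons(a, a), cons(cons(a, a), b))))), cons(q(cons(cons(0, a), b)), q(a))))   [R5 at 1.1.2]
2. cons(cons(cons(a, a), b), cons(cons(b, q(q(cons(cons(a, a), cons(cons(a, a), b))))), cons(q(cons(cons(0, a), b)), q(a))))  →  cons(cons(cons(a, a), b), cons(cons(b, q(a)), cons(q(cons(cons(0, a), b)), q(a))))   [R7 at 2.1.2.1]
3. cons(cons(cons(a, a), b), cons(cons(b, q(a)), cons(q(cons(cons(0, a), b)), q(a))))  →  cons(cons(cons(a, a), b), cons(cons(b, a), cons(q(cons(cons(0, a), b)), q(a))))   [R4 at 2.1.2]
4. cons(cons(cons(a, a), b), cons(cons(b, a), cons(q(cons(cons(0, a), b)), q(a))))  →  cons(cons(cons(a, a), b), cons(cons(b, a), cons(q(b), q(a))))   [R2 at 2.2.1]
5. cons(cons(cons(a, a), b), cons(cons(b, a), cons(q(b), q(a))))  →  cons(cons(cons(a, a), b), cons(cons(b, a), cons(a, q(a))))   [R5 at 2.2.1]
6. cons(cons(cons(a, a), b), cons(cons(b, a), cons(a, q(a))))  →  cons(cons(cons(a, a), b), cons(cons(b, a), cons(a, a)))   [R4 at 2.2.2]

cons(cons(cons(a, a), b), cons(cons(b, a), cons(a, a)))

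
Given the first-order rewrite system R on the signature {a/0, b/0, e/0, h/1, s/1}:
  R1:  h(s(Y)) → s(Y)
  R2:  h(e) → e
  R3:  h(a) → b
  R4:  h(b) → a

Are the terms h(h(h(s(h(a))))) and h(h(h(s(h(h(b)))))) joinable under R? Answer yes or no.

Reduce t₁ = h(h(h(s(h(a))))):
1. h(h(h(s(h(a)))))  →  h(h(s(h(a))))   [R1 at 1.1]
2. h(h(s(h(a))))  →  h(s(h(a)))   [R1 at 1]
3. h(s(h(a)))  →  s(h(a))   [R1 at ε]
4. s(h(a))  →  s(b)   [R3 at 1]

Reduce t₂ = h(h(h(s(h(h(b)))))):
1. h(h(h(s(h(h(b))))))  →  h(h(s(h(h(b)))))   [R1 at 1.1]
2. h(h(s(h(h(b)))))  →  h(s(h(h(b))))   [R1 at 1]
3. h(s(h(h(b))))  →  s(h(h(b)))   [R1 at ε]
4. s(h(h(b)))  →  s(h(a))   [R4 at 1.1]
5. s(h(a))  →  s(b)   [R3 at 1]

yes — NF(t₁) = s(b), NF(t₂) = s(b)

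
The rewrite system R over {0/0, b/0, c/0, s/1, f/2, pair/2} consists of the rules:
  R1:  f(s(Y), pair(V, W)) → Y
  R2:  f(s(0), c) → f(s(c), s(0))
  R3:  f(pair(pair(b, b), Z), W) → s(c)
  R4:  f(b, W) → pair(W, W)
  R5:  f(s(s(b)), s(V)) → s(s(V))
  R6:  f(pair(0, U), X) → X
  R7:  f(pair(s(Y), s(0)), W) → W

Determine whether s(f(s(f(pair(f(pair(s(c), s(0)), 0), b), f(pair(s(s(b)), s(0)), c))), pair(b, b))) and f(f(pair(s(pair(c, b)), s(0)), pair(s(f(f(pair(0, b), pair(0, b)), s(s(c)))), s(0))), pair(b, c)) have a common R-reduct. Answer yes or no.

Reduce t₁ = s(f(s(f(pair(f(pair(s(c), s(0)), 0), b), f(pair(s(s(b)), s(0)), c))), pair(b, b))):
1. s(f(s(f(pair(f(pair(s(c), s(0)), 0), b), f(pair(s(s(b)), s(0)), c))), pair(b, b)))  →  s(f(pair(f(pair(s(c), s(0)), 0), b), f(pair(s(s(b)), s(0)), c)))   [R1 at 1]
2. s(f(pair(f(pair(s(c), s(0)), 0), b), f(pair(s(s(b)), s(0)), c)))  →  s(f(pair(0, b), f(pair(s(s(b)), s(0)), c)))   [R7 at 1.1.1]
3. s(f(pair(0, b), f(pair(s(s(b)), s(0)), c)))  →  s(f(pair(s(s(b)), s(0)), c))   [R6 at 1]
4. s(f(pair(s(s(b)), s(0)), c))  →  s(c)   [R7 at 1]

Reduce t₂ = f(f(pair(s(pair(c, b)), s(0)), pair(s(f(f(pair(0, b), pair(0, b)), s(s(c)))), s(0))), pair(b, c)):
1. f(f(pair(s(pair(c, b)), s(0)), pair(s(f(f(pair(0, b), pair(0, b)), s(s(c)))), s(0))), pair(b, c))  →  f(pair(s(f(f(pair(0, b), pair(0, b)), s(s(c)))), s(0)), pair(b, c))   [R7 at 1]
2. f(pair(s(f(f(pair(0, b), pair(0, b)), s(s(c)))), s(0)), pair(b, c))  →  pair(b, c)   [R7 at ε]

no — NF(t₁) = s(c), NF(t₂) = pair(b, c)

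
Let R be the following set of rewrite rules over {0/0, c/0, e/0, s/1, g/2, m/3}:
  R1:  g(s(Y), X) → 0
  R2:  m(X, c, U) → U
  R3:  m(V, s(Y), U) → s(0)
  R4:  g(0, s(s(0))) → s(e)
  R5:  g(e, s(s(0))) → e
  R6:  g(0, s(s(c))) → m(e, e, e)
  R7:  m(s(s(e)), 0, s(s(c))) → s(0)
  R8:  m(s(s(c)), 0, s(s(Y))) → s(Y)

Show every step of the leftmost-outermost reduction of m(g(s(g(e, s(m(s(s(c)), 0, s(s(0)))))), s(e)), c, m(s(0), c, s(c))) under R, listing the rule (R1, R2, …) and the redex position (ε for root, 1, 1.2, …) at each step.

1. m(g(s(g(e, s(m(s(s(c)), 0, s(s(0)))))), s(e)), c, m(s(0), c, s(c)))  →  m(s(0), c, s(c))   [R2 at ε]
2. m(s(0), c, s(c))  →  s(c)   [R2 at ε]

s(c)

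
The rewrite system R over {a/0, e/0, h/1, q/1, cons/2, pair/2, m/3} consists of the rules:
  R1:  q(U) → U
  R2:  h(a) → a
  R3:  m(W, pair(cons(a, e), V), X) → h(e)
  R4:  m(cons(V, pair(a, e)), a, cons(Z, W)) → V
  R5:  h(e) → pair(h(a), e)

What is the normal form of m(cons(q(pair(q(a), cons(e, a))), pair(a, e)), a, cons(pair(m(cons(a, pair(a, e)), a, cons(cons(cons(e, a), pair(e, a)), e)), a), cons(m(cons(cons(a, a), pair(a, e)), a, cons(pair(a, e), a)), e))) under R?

pair(a, cons(e, a))

1. m(cons(q(pair(q(a), cons(e, a))), pair(a, e)), a, cons(pair(m(cons(a, pair(a, e)), a, cons(cons(cons(e, a), pair(e, a)), e)), a), cons(m(cons(cons(a, a), pair(a, e)), a, cons(pair(a, e), a)), e)))  →  q(pair(q(a), cons(e, a)))   [R4 at ε]
2. q(pair(q(a), cons(e, a)))  →  pair(q(a), cons(e, a))   [R1 at ε]
3. pair(q(a), cons(e, a))  →  pair(a, cons(e, a))   [R1 at 1]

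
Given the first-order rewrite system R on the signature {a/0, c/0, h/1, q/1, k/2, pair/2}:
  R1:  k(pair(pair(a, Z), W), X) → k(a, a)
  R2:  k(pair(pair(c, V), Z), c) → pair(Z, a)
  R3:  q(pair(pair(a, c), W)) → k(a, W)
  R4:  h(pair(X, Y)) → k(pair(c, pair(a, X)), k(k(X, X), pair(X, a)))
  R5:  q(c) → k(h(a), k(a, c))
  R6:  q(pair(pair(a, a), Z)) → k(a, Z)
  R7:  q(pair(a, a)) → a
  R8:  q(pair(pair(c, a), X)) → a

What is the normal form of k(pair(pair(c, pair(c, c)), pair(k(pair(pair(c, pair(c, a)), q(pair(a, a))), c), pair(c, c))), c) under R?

pair(pair(pair(a, a), pair(c, c)), a)

1. k(pair(pair(c, pair(c, c)), pair(k(pair(pair(c, pair(c, a)), q(pair(a, a))), c), pair(c, c))), c)  →  pair(pair(k(pair(pair(c, pair(c, a)), q(pair(a, a))), c), pair(c, c)), a)   [R2 at ε]
2. pair(pair(k(pair(pair(c, pair(c, a)), q(pair(a, a))), c), pair(c, c)), a)  →  pair(pair(pair(q(pair(a, a)), a), pair(c, c)), a)   [R2 at 1.1]
3. pair(pair(pair(q(pair(a, a)), a), pair(c, c)), a)  →  pair(pair(pair(a, a), pair(c, c)), a)   [R7 at 1.1.1]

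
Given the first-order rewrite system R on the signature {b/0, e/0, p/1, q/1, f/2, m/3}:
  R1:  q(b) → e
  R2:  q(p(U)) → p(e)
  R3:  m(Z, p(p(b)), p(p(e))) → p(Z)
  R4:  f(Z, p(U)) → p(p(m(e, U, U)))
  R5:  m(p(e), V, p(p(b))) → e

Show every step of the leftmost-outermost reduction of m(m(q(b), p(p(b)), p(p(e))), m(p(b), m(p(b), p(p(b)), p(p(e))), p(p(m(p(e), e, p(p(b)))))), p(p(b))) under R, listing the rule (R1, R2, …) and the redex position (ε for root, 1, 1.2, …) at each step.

1. m(m(q(b), p(p(b)), p(p(e))), m(p(b), m(p(b), p(p(b)), p(p(e))), p(p(m(p(e), e, p(p(b)))))), p(p(b)))  →  m(p(q(b)), m(p(b), m(p(b), p(p(b)), p(p(e))), p(p(m(p(e), e, p(p(b)))))), p(p(b)))   [R3 at 1]
2. m(p(q(b)), m(p(b), m(p(b), p(p(b)), p(p(e))), p(p(m(p(e), e, p(p(b)))))), p(p(b)))  →  m(p(e), m(p(b), m(p(b), p(p(b)), p(p(e))), p(p(m(p(e), e, p(p(b)))))), p(p(b)))   [R1 at 1.1]
3. m(p(e), m(p(b), m(p(b), p(p(b)), p(p(e))), p(p(m(p(e), e, p(p(b)))))), p(p(b)))  →  e   [R5 at ε]

e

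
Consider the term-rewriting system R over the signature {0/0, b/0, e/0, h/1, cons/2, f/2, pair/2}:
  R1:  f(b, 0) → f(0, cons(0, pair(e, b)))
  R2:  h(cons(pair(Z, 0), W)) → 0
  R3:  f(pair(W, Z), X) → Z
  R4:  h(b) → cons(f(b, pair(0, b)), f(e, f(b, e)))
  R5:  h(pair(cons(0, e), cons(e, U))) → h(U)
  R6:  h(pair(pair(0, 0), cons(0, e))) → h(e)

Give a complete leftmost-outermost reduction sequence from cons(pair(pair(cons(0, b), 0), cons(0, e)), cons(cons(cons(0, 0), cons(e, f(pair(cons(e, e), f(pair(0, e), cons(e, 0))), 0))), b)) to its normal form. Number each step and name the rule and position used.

cons(pair(pair(cons(0, b), 0), cons(0, e)), cons(cons(cons(0, 0), cons(e, e)), b))

1. cons(pair(pair(cons(0, b), 0), cons(0, e)), cons(cons(cons(0, 0), cons(e, f(pair(cons(e, e), f(pair(0, e), cons(e, 0))), 0))), b))  →  cons(pair(pair(cons(0, b), 0), cons(0, e)), cons(cons(cons(0, 0), cons(e, f(pair(0, e), cons(e, 0)))), b))   [R3 at 2.1.2.2]
2. cons(pair(pair(cons(0, b), 0), cons(0, e)), cons(cons(cons(0, 0), cons(e, f(pair(0, e), cons(e, 0)))), b))  →  cons(pair(pair(cons(0, b), 0), cons(0, e)), cons(cons(cons(0, 0), cons(e, e)), b))   [R3 at 2.1.2.2]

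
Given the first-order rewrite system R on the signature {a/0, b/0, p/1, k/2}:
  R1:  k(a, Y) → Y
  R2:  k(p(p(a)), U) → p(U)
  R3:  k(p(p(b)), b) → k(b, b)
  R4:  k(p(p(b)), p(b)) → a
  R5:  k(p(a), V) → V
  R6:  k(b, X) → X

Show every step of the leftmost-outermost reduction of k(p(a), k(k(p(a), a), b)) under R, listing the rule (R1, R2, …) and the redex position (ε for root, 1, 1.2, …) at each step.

1. k(p(a), k(k(p(a), a), b))  →  k(k(p(a), a), b)   [R5 at ε]
2. k(k(p(a), a), b)  →  k(a, b)   [R5 at 1]
3. k(a, b)  →  b   [R1 at ε]

b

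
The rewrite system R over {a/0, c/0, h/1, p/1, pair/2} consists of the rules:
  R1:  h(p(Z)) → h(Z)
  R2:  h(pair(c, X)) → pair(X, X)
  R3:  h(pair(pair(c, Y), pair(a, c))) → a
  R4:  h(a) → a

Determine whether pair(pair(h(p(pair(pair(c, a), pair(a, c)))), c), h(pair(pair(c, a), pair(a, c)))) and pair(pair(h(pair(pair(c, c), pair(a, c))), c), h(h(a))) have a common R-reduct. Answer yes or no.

Reduce t₁ = pair(pair(h(p(pair(pair(c, a), pair(a, c)))), c), h(pair(pair(c, a), pair(a, c)))):
1. pair(pair(h(p(pair(pair(c, a), pair(a, c)))), c), h(pair(pair(c, a), pair(a, c))))  →  pair(pair(h(pair(pair(c, a), pair(a, c))), c), h(pair(pair(c, a), pair(a, c))))   [R1 at 1.1]
2. pair(pair(h(pair(pair(c, a), pair(a, c))), c), h(pair(pair(c, a), pair(a, c))))  →  pair(pair(a, c), h(pair(pair(c, a), pair(a, c))))   [R3 at 1.1]
3. pair(pair(a, c), h(pair(pair(c, a), pair(a, c))))  →  pair(pair(a, c), a)   [R3 at 2]

Reduce t₂ = pair(pair(h(pair(pair(c, c), pair(a, c))), c), h(h(a))):
1. pair(pair(h(pair(pair(c, c), pair(a, c))), c), h(h(a)))  →  pair(pair(a, c), h(h(a)))   [R3 at 1.1]
2. pair(pair(a, c), h(h(a)))  →  pair(pair(a, c), h(a))   [R4 at 2.1]
3. pair(pair(a, c), h(a))  →  pair(pair(a, c), a)   [R4 at 2]

yes — NF(t₁) = pair(pair(a, c), a), NF(t₂) = pair(pair(a, c), a)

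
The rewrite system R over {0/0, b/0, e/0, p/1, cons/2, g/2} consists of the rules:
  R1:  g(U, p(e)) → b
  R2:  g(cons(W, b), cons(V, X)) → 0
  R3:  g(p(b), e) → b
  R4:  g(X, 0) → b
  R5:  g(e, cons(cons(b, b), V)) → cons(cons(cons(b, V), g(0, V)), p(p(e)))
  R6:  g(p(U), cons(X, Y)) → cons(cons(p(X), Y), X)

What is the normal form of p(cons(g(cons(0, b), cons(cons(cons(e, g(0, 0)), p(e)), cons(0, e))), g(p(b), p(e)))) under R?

1. p(cons(g(cons(0, b), cons(cons(cons(e, g(0, 0)), p(e)), cons(0, e))), g(p(b), p(e))))  →  p(cons(0, g(p(b), p(e))))   [R2 at 1.1]
2. p(cons(0, g(p(b), p(e))))  →  p(cons(0, b))   [R1 at 1.2]

p(cons(0, b))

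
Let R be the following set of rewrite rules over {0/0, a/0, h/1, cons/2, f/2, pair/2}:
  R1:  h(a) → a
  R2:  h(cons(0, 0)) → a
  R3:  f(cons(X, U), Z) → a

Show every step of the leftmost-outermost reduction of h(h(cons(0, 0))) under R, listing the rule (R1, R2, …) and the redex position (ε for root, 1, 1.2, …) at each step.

1. h(h(cons(0, 0)))  →  h(a)   [R2 at 1]
2. h(a)  →  a   [R1 at ε]

a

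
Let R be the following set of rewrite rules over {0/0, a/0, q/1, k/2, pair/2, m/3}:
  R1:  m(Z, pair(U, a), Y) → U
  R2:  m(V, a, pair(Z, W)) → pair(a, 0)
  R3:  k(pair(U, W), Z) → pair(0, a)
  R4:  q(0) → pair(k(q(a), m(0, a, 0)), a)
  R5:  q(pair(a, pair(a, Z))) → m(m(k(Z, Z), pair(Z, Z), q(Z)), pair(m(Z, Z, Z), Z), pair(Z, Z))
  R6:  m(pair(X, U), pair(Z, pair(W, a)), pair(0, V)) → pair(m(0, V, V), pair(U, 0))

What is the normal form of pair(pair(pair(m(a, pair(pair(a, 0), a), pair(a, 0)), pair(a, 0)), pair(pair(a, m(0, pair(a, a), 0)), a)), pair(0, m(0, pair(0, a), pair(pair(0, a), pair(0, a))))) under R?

1. pair(pair(pair(m(a, pair(pair(a, 0), a), pair(a, 0)), pair(a, 0)), pair(pair(a, m(0, pair(a, a), 0)), a)), pair(0, m(0, pair(0, a), pair(pair(0, a), pair(0, a)))))  →  pair(pair(pair(pair(a, 0), pair(a, 0)), pair(pair(a, m(0, pair(a, a), 0)), a)), pair(0, m(0, pair(0, a), pair(pair(0, a), pair(0, a)))))   [R1 at 1.1.1]
2. pair(pair(pair(pair(a, 0), pair(a, 0)), pair(pair(a, m(0, pair(a, a), 0)), a)), pair(0, m(0, pair(0, a), pair(pair(0, a), pair(0, a)))))  →  pair(pair(pair(pair(a, 0), pair(a, 0)), pair(pair(a, a), a)), pair(0, m(0, pair(0, a), pair(pair(0, a), pair(0, a)))))   [R1 at 1.2.1.2]
3. pair(pair(pair(pair(a, 0), pair(a, 0)), pair(pair(a, a), a)), pair(0, m(0, pair(0, a), pair(pair(0, a), pair(0, a)))))  →  pair(pair(pair(pair(a, 0), pair(a, 0)), pair(pair(a, a), a)), pair(0, 0))   [R1 at 2.2]

pair(pair(pair(pair(a, 0), pair(a, 0)), pair(pair(a, a), a)), pair(0, 0))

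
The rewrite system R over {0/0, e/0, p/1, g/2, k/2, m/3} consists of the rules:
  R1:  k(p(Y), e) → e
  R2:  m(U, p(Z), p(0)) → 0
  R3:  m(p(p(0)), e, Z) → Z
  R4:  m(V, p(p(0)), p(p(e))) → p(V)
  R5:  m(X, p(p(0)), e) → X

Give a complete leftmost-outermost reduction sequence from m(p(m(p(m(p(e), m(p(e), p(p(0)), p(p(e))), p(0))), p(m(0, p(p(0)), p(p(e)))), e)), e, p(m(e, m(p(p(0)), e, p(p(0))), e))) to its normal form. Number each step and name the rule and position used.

1. m(p(m(p(m(p(e), m(p(e), p(p(0)), p(p(e))), p(0))), p(m(0, p(p(0)), p(p(e)))), e)), e, p(m(e, m(p(p(0)), e, p(p(0))), e)))  →  m(p(m(p(m(p(e), p(p(e)), p(0))), p(m(0, p(p(0)), p(p(e)))), e)), e, p(m(e, m(p(p(0)), e, p(p(0))), e)))   [R4 at 1.1.1.1.2]
2. m(p(m(p(m(p(e), p(p(e)), p(0))), p(m(0, p(p(0)), p(p(e)))), e)), e, p(m(e, m(p(p(0)), e, p(p(0))), e)))  →  m(p(m(p(0), p(m(0, p(p(0)), p(p(e)))), e)), e, p(m(e, m(p(p(0)), e, p(p(0))), e)))   [R2 at 1.1.1.1]
3. m(p(m(p(0), p(m(0, p(p(0)), p(p(e)))), e)), e, p(m(e, m(p(p(0)), e, p(p(0))), e)))  →  m(p(m(p(0), p(p(0)), e)), e, p(m(e, m(p(p(0)), e, p(p(0))), e)))   [R4 at 1.1.2.1]
4. m(p(m(p(0), p(p(0)), e)), e, p(m(e, m(p(p(0)), e, p(p(0))), e)))  →  m(p(p(0)), e, p(m(e, m(p(p(0)), e, p(p(0))), e)))   [R5 at 1.1]
5. m(p(p(0)), e, p(m(e, m(p(p(0)), e, p(p(0))), e)))  →  p(m(e, m(p(p(0)), e, p(p(0))), e))   [R3 at ε]
6. p(m(e, m(p(p(0)), e, p(p(0))), e))  →  p(m(e, p(p(0)), e))   [R3 at 1.2]
7. p(m(e, p(p(0)), e))  →  p(e)   [R5 at 1]

p(e)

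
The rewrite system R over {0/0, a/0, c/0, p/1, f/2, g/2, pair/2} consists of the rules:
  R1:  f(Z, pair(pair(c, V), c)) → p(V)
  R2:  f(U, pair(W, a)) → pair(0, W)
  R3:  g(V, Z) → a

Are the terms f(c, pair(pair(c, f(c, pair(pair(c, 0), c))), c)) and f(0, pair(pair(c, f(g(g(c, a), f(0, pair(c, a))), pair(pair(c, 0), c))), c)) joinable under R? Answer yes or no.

yes — NF(t₁) = p(p(0)), NF(t₂) = p(p(0))

Reduce t₁ = f(c, pair(pair(c, f(c, pair(pair(c, 0), c))), c)):
1. f(c, pair(pair(c, f(c, pair(pair(c, 0), c))), c))  →  p(f(c, pair(pair(c, 0), c)))   [R1 at ε]
2. p(f(c, pair(pair(c, 0), c)))  →  p(p(0))   [R1 at 1]

Reduce t₂ = f(0, pair(pair(c, f(g(g(c, a), f(0, pair(c, a))), pair(pair(c, 0), c))), c)):
1. f(0, pair(pair(c, f(g(g(c, a), f(0, pair(c, a))), pair(pair(c, 0), c))), c))  →  p(f(g(g(c, a), f(0, pair(c, a))), pair(pair(c, 0), c)))   [R1 at ε]
2. p(f(g(g(c, a), f(0, pair(c, a))), pair(pair(c, 0), c)))  →  p(p(0))   [R1 at 1]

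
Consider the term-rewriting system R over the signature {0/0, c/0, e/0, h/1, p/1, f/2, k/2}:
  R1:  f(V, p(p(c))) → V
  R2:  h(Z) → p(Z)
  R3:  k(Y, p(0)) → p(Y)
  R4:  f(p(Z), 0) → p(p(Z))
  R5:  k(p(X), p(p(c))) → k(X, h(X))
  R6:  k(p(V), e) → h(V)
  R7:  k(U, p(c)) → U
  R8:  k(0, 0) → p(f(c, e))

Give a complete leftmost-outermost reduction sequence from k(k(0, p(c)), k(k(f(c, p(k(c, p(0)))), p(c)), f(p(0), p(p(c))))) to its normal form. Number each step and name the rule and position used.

0

1. k(k(0, p(c)), k(k(f(c, p(k(c, p(0)))), p(c)), f(p(0), p(p(c)))))  →  k(0, k(k(f(c, p(k(c, p(0)))), p(c)), f(p(0), p(p(c)))))   [R7 at 1]
2. k(0, k(k(f(c, p(k(c, p(0)))), p(c)), f(p(0), p(p(c)))))  →  k(0, k(f(c, p(k(c, p(0)))), f(p(0), p(p(c)))))   [R7 at 2.1]
3. k(0, k(f(c, p(k(c, p(0)))), f(p(0), p(p(c)))))  →  k(0, k(f(c, p(p(c))), f(p(0), p(p(c)))))   [R3 at 2.1.2.1]
4. k(0, k(f(c, p(p(c))), f(p(0), p(p(c)))))  →  k(0, k(c, f(p(0), p(p(c)))))   [R1 at 2.1]
5. k(0, k(c, f(p(0), p(p(c)))))  →  k(0, k(c, p(0)))   [R1 at 2.2]
6. k(0, k(c, p(0)))  →  k(0, p(c))   [R3 at 2]
7. k(0, p(c))  →  0   [R7 at ε]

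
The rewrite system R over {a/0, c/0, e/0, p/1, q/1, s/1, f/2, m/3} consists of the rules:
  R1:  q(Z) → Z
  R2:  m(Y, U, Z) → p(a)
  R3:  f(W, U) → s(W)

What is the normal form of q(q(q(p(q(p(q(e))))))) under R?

p(p(e))

1. q(q(q(p(q(p(q(e)))))))  →  q(q(p(q(p(q(e))))))   [R1 at ε]
2. q(q(p(q(p(q(e))))))  →  q(p(q(p(q(e)))))   [R1 at ε]
3. q(p(q(p(q(e)))))  →  p(q(p(q(e))))   [R1 at ε]
4. p(q(p(q(e))))  →  p(p(q(e)))   [R1 at 1]
5. p(p(q(e)))  →  p(p(e))   [R1 at 1.1]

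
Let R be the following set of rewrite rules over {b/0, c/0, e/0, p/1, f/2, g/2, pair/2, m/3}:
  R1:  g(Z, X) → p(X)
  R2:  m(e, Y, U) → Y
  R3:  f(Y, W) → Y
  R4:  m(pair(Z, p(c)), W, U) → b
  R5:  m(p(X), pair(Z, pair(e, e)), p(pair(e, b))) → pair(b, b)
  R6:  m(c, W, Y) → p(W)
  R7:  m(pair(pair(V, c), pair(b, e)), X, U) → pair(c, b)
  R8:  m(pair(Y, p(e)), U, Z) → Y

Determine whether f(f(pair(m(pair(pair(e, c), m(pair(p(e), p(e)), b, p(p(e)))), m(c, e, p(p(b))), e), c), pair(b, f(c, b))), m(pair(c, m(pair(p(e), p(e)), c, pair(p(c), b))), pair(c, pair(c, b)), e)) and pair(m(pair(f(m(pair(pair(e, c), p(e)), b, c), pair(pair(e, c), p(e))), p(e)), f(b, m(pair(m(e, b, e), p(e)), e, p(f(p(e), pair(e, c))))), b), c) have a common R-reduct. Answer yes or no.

yes — NF(t₁) = pair(pair(e, c), c), NF(t₂) = pair(pair(e, c), c)

Reduce t₁ = f(f(pair(m(pair(pair(e, c), m(pair(p(e), p(e)), b, p(p(e)))), m(c, e, p(p(b))), e), c), pair(b, f(c, b))), m(pair(c, m(pair(p(e), p(e)), c, pair(p(c), b))), pair(c, pair(c, b)), e)):
1. f(f(pair(m(pair(pair(e, c), m(pair(p(e), p(e)), b, p(p(e)))), m(c, e, p(p(b))), e), c), pair(b, f(c, b))), m(pair(c, m(pair(p(e), p(e)), c, pair(p(c), b))), pair(c, pair(c, b)), e))  →  f(pair(m(pair(pair(e, c), m(pair(p(e), p(e)), b, p(p(e)))), m(c, e, p(p(b))), e), c), pair(b, f(c, b)))   [R3 at ε]
2. f(pair(m(pair(pair(e, c), m(pair(p(e), p(e)), b, p(p(e)))), m(c, e, p(p(b))), e), c), pair(b, f(c, b)))  →  pair(m(pair(pair(e, c), m(pair(p(e), p(e)), b, p(p(e)))), m(c, e, p(p(b))), e), c)   [R3 at ε]
3. pair(m(pair(pair(e, c), m(pair(p(e), p(e)), b, p(p(e)))), m(c, e, p(p(b))), e), c)  →  pair(m(pair(pair(e, c), p(e)), m(c, e, p(p(b))), e), c)   [R8 at 1.1.2]
4. pair(m(pair(pair(e, c), p(e)), m(c, e, p(p(b))), e), c)  →  pair(pair(e, c), c)   [R8 at 1]

Reduce t₂ = pair(m(pair(f(m(pair(pair(e, c), p(e)), b, c), pair(pair(e, c), p(e))), p(e)), f(b, m(pair(m(e, b, e), p(e)), e, p(f(p(e), pair(e, c))))), b), c):
1. pair(m(pair(f(m(pair(pair(e, c), p(e)), b, c), pair(pair(e, c), p(e))), p(e)), f(b, m(pair(m(e, b, e), p(e)), e, p(f(p(e), pair(e, c))))), b), c)  →  pair(f(m(pair(pair(e, c), p(e)), b, c), pair(pair(e, c), p(e))), c)   [R8 at 1]
2. pair(f(m(pair(pair(e, c), p(e)), b, c), pair(pair(e, c), p(e))), c)  →  pair(m(pair(pair(e, c), p(e)), b, c), c)   [R3 at 1]
3. pair(m(pair(pair(e, c), p(e)), b, c), c)  →  pair(pair(e, c), c)   [R8 at 1]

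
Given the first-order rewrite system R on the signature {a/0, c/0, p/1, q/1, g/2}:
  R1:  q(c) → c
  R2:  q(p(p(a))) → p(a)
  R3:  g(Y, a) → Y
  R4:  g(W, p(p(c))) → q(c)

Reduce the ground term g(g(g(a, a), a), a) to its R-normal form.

a

1. g(g(g(a, a), a), a)  →  g(g(a, a), a)   [R3 at ε]
2. g(g(a, a), a)  →  g(a, a)   [R3 at ε]
3. g(a, a)  →  a   [R3 at ε]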